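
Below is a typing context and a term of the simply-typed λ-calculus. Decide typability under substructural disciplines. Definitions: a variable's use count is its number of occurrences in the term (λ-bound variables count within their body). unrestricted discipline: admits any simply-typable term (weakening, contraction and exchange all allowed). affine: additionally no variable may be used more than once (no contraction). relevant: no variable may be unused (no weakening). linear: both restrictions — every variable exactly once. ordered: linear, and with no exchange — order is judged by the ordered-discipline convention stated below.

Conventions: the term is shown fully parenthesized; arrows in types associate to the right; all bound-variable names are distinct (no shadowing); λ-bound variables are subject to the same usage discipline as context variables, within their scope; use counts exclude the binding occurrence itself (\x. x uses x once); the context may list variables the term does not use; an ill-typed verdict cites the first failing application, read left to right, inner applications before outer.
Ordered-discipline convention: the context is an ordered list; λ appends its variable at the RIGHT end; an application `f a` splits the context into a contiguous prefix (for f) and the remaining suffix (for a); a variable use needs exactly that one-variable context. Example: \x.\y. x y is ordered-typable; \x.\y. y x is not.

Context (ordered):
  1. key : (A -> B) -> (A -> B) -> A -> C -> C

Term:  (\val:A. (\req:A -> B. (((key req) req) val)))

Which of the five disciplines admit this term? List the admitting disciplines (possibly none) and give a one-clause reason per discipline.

accepted by: relevant, unrestricted
counts: key: 1; val [bound]: 1; req [bound]: 2
order of uses: key, req, req, val
typing: ✓ — A -> (A -> B) -> C -> C
ordered: ✗ — repeated use of req ×2
linear: ✗ — repeated use of req ×2
affine: ✗ — repeated use of req ×2
relevant: ✓ — every one of key, val, req appears
unrestricted: ✓ — well-typed at A -> (A -> B) -> C -> C; no restrictions here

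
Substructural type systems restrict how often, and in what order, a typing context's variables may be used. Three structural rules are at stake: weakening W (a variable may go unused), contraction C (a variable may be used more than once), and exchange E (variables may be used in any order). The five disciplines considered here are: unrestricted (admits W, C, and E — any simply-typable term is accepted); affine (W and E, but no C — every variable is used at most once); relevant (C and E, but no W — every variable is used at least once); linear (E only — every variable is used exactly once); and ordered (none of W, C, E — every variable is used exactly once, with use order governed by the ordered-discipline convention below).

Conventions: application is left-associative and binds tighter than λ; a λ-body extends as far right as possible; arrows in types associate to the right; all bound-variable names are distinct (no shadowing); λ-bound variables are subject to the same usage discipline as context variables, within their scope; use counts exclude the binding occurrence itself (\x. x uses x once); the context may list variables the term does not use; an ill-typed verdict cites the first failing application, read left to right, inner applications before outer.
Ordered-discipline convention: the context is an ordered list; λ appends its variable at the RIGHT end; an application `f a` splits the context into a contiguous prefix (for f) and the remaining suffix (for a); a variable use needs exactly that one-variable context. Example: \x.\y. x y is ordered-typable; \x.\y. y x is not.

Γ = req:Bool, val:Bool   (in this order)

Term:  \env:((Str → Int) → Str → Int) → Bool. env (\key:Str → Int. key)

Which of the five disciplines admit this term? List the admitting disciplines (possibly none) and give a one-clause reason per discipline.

admitting disciplines: affine, unrestricted
variable uses: req=0, val=0, env (bound)=1, key (bound)=1
use order (left to right): env, key
typing: the term checks, with type (((Str → Int) → Str → Int) → Bool) → Bool
ordered: ✗ — req, val never used (weakening)
linear: ✗ — req, val never used (weakening)
affine: ✓ — none of req, val, env, key used more than once
relevant: ✗ — req, val never used (weakening)
unrestricted: ✓ — well-typed at (((Str → Int) → Str → Int) → Bool) → Bool; no restrictions here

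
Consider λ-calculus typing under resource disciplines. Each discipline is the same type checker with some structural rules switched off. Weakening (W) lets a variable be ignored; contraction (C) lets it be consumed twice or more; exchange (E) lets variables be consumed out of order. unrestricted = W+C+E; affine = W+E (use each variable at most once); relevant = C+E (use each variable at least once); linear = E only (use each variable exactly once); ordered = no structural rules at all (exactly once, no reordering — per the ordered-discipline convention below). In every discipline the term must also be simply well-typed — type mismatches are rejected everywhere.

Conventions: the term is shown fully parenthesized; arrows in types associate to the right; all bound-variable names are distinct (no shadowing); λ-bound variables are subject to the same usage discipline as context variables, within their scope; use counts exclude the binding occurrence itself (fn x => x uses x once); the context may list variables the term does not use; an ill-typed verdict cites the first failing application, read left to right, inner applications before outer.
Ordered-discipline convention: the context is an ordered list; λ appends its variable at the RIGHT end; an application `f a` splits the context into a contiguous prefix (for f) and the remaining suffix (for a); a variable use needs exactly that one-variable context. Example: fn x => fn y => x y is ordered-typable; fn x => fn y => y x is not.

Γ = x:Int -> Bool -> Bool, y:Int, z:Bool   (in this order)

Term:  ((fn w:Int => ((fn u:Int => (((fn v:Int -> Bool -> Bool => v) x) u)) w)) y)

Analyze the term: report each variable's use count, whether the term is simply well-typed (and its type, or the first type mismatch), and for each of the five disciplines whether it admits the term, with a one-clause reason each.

use counts: x: 1×, y: 1×, z: 0×, w [bound]: 1×, u [bound]: 1×, v [bound]: 1×
left-to-right use order: v, x, u, w, y
typing: ✓ — Bool -> Bool
ordered: ✗ — unused: z — weakening required
linear: ✗ — unused: z — weakening required
affine: ✓ — no duplicate uses among x, y, z, w, u, v
relevant: ✗ — unused: z — weakening required
unrestricted: ✓ — typability at Bool -> Bool is all that's needed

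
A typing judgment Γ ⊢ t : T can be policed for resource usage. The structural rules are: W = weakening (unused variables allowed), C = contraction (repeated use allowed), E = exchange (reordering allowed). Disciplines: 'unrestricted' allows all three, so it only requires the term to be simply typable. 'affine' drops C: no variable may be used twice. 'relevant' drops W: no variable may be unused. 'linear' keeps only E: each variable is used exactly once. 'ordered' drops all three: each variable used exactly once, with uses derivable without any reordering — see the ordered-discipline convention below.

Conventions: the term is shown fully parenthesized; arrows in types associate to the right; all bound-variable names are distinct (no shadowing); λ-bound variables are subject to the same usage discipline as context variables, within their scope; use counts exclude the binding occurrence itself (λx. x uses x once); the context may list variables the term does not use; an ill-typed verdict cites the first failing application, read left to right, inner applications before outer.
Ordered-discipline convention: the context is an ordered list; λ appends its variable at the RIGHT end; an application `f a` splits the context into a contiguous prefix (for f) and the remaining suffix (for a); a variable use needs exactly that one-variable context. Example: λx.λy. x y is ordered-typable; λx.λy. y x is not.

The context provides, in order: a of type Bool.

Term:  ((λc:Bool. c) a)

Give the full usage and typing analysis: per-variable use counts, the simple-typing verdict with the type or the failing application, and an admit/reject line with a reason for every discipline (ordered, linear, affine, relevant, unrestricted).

counts: a: 1×, c [bound]: 1×
order of uses: c, a
typing: well-typed — term : Bool
ordered ✓ (one use each (a, c); ordered split holds)
linear ✓ (exactly-once usage across a, c)
affine ✓ (a, c: no repeats, contraction unneeded)
relevant ✓ (a, c: all used, weakening unneeded)
unrestricted ✓ (simply typable at Bool; W, C, E all held)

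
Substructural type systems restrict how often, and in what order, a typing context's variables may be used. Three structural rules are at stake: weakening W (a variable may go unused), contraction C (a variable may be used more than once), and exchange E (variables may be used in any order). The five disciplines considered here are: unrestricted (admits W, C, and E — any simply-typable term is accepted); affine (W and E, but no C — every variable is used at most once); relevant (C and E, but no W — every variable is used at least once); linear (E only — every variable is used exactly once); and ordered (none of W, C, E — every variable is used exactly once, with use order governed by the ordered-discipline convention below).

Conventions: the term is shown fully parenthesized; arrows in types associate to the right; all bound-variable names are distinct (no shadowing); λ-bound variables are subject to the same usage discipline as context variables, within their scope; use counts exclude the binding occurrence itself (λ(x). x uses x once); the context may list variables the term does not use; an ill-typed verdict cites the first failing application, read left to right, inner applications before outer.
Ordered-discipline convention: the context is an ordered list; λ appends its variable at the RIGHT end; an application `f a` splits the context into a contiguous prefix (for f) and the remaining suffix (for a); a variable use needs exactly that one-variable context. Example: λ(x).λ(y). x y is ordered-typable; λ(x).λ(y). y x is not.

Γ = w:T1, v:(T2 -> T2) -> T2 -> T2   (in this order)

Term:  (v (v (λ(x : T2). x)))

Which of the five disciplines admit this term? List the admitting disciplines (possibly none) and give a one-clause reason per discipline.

admitted in: unrestricted
counts: w: 0; v: 2; x (bound): 1
order of uses: v, v, x
typing: well-typed at T2 -> T2
ordered: ✗, repeated use of v ×2; needs weakening: w unused
linear: ✗, repeated use of v ×2; needs weakening: w unused
affine: ✗, repeated use of v ×2
relevant: ✗, needs weakening: w unused
unrestricted: ✓, simply typable at T2 -> T2; W, C, E all held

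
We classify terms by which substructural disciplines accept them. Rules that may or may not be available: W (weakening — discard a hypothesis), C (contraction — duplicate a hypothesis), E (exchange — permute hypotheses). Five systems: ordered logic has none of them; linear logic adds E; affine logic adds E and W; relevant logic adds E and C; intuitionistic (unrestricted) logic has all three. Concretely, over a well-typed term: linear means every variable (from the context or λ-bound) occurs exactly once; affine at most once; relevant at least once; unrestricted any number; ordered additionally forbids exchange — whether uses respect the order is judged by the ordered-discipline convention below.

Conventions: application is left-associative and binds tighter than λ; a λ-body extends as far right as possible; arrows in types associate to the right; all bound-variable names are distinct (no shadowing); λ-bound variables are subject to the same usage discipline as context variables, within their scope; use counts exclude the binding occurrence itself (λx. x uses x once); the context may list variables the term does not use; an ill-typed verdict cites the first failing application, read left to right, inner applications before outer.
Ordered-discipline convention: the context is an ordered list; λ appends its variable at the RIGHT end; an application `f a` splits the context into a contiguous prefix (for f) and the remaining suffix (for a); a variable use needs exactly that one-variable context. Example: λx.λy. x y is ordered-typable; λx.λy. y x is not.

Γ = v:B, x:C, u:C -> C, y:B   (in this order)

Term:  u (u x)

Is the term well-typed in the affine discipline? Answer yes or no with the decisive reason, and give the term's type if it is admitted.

no — repeated use of u ×2
variable uses: v: 0×, x: 1×, u: 2×, y: 0×
uses in reading order: u, u, x
typing: ✓ — C
all disciplines: ordered ✗; linear ✗; affine ✗; relevant ✗; unrestricted ✓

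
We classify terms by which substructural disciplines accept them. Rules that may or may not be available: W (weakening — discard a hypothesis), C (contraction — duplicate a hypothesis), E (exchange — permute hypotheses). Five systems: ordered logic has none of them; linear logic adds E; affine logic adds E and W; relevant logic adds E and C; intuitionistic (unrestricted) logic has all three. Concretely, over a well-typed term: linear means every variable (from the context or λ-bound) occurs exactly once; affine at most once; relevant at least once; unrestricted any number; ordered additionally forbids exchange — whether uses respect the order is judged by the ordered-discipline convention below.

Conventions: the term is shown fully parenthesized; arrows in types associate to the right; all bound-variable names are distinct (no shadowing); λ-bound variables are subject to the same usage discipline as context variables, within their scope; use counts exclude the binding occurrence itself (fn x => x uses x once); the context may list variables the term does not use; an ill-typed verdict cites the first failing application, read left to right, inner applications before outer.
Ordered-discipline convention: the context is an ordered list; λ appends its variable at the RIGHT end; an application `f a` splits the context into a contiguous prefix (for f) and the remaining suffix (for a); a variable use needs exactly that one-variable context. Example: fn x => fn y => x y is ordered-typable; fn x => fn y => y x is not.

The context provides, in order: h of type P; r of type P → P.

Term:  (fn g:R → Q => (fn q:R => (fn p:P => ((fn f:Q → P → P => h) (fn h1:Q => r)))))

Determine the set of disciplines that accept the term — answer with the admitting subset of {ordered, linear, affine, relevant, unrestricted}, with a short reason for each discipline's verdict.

admitted in: affine, unrestricted
usage: h=1, r=1, g (bound)=0, q (bound)=0, p (bound)=0, f (bound)=0, h1 (bound)=0
order of uses: h, r
typing: ✓ — (R → Q) → R → P → P
ordered: ✗, g, q, p, f, h1 left unused
linear: ✗, g, q, p, f, h1 left unused
affine: ✓, at most one use each (h, r, g, q, p, f, h1)
relevant: ✗, g, q, p, f, h1 left unused
unrestricted: ✓, simply typable at (R → Q) → R → P → P; W, C, E all held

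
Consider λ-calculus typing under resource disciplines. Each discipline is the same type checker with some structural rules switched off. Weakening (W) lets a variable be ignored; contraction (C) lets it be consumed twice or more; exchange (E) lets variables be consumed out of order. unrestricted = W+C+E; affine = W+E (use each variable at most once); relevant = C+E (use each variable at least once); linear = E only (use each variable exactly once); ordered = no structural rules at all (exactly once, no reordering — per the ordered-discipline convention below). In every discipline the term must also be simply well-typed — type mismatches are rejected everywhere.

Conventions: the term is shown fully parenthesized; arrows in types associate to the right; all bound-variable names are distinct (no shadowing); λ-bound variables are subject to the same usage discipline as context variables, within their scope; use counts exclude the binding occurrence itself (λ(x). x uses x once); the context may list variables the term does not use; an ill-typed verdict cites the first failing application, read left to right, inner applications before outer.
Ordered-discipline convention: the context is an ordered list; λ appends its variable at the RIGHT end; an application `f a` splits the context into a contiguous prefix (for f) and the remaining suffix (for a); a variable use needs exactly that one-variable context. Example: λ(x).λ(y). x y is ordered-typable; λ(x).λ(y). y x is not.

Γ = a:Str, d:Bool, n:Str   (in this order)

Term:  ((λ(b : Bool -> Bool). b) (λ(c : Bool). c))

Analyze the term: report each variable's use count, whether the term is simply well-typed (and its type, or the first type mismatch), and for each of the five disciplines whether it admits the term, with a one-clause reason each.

counts: a ×0, d ×0, n ×0, b (bound) ×1, c (bound) ×1
uses in reading order: b, c
typing: the term checks, with type Bool -> Bool
ordered: ✗ — unused: a, d, n — weakening required
linear: ✗ — unused: a, d, n — weakening required
affine: ✓ — none of a, d, n, b, c used more than once
relevant: ✗ — unused: a, d, n — weakening required
unrestricted: ✓ — well-typed at Bool -> Bool; no restrictions here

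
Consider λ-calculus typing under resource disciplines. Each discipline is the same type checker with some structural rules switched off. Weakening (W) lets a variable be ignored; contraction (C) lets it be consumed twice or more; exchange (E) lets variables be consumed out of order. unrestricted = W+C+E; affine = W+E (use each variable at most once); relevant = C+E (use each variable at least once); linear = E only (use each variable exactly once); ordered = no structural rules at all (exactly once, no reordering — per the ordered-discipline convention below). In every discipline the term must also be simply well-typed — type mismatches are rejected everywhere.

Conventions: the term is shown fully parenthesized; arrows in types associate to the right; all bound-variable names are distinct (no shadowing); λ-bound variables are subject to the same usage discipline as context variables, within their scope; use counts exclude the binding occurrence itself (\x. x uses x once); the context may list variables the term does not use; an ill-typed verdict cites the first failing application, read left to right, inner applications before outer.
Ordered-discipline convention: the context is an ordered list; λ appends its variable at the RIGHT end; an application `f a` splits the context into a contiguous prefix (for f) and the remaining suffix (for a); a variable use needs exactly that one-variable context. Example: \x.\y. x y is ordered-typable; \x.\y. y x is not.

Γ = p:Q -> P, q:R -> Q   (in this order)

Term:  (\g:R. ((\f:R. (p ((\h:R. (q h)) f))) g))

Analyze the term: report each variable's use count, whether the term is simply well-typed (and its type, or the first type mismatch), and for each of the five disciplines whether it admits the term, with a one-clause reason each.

use counts: p: 1; q: 1; g [bound]: 1; f [bound]: 1; h [bound]: 1
order of uses: p, q, h, f, g
typing: ✓ — R -> P
ordered: ✓, one use each (p, q, g, f, h); ordered split holds
linear: ✓, exactly-once usage across p, q, g, f, h
affine: ✓, at most one use each (p, q, g, f, h)
relevant: ✓, every one of p, q, g, f, h appears
unrestricted: ✓, type-checks (R -> P) and nothing is barred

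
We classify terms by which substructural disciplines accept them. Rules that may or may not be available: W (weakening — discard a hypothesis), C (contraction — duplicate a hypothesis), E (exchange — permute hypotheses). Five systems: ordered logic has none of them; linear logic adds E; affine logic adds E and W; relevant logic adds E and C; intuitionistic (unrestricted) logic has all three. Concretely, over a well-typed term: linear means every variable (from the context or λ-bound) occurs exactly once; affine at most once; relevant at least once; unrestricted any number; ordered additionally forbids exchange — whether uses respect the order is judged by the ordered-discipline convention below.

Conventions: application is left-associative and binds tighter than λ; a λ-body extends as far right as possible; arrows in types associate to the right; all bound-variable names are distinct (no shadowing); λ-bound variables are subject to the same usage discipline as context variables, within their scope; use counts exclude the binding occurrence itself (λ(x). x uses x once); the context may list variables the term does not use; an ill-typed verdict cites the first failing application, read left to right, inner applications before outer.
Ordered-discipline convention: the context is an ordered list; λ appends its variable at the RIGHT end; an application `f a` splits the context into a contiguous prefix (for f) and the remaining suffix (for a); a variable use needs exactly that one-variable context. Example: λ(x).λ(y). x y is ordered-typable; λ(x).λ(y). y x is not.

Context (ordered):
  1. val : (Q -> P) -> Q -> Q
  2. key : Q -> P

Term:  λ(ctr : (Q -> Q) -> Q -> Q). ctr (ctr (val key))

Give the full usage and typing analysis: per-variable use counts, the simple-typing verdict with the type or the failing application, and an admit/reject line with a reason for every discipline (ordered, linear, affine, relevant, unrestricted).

counts: val=1; key=1; ctr (bound)=2
use order (left to right): ctr, ctr, val, key
typing: ✓ — ((Q -> Q) -> Q -> Q) -> Q -> Q
ordered: ✗ — ctr ×2 used more than once (contraction)
linear: ✗ — ctr ×2 used more than once (contraction)
affine: ✗ — ctr ×2 used more than once (contraction)
relevant: ✓ — val, key, ctr: all used, weakening unneeded
unrestricted: ✓ — type-checks (((Q -> Q) -> Q -> Q) -> Q -> Q) and nothing is barred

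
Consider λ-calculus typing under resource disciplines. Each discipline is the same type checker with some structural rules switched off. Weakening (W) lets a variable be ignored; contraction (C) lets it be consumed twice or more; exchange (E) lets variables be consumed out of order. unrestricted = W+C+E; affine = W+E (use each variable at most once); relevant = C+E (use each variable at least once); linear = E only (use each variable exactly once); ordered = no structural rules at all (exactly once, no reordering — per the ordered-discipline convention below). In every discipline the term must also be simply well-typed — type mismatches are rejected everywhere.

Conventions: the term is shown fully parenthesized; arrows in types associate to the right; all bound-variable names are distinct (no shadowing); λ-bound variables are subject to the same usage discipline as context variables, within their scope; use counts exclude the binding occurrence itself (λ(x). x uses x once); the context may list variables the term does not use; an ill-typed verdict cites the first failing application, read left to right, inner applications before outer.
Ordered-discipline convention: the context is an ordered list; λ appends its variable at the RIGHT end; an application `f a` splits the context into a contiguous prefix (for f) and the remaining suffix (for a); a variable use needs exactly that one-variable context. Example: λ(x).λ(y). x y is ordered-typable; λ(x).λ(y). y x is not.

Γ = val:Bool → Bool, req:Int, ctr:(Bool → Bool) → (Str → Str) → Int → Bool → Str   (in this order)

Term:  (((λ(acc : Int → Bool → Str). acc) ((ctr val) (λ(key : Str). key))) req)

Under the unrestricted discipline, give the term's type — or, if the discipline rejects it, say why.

term : Bool → Str
variable uses: val: 1×; req: 1×; ctr: 1×; acc (λ-bound): 1×; key (λ-bound): 1×
uses in reading order: acc, ctr, val, key, req
typing: well-typed at Bool → Str
all disciplines: ordered ✗ | linear ✓ | affine ✓ | relevant ✓ | unrestricted ✓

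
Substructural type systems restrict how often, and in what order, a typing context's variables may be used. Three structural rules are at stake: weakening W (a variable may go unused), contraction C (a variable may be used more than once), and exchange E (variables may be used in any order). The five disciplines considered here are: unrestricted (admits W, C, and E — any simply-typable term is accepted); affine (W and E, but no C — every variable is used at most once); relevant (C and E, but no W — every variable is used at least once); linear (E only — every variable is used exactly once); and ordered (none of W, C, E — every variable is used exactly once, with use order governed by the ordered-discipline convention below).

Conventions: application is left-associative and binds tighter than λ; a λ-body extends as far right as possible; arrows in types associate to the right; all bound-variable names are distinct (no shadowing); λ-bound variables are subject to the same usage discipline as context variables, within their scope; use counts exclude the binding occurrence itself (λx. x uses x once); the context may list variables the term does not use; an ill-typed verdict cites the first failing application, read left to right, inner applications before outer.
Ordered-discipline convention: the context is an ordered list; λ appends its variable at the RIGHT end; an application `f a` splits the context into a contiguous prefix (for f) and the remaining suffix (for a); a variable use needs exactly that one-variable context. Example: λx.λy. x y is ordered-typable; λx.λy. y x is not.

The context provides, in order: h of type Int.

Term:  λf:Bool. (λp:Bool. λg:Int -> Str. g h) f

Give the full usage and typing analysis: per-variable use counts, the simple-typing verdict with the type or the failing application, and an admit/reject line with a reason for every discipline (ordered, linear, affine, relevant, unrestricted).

use counts: h: 1; f [bound]: 1; p [bound]: 0; g [bound]: 1
use order (left to right): g, h, f
typing: ✓ — Bool -> (Int -> Str) -> Str
ordered: ✗ — unused: p — weakening required
linear: ✗ — unused: p — weakening required
affine: ✓ — at most one use each (h, f, p, g)
relevant: ✗ — unused: p — weakening required
unrestricted: ✓ — type-checks (Bool -> (Int -> Str) -> Str) and nothing is barred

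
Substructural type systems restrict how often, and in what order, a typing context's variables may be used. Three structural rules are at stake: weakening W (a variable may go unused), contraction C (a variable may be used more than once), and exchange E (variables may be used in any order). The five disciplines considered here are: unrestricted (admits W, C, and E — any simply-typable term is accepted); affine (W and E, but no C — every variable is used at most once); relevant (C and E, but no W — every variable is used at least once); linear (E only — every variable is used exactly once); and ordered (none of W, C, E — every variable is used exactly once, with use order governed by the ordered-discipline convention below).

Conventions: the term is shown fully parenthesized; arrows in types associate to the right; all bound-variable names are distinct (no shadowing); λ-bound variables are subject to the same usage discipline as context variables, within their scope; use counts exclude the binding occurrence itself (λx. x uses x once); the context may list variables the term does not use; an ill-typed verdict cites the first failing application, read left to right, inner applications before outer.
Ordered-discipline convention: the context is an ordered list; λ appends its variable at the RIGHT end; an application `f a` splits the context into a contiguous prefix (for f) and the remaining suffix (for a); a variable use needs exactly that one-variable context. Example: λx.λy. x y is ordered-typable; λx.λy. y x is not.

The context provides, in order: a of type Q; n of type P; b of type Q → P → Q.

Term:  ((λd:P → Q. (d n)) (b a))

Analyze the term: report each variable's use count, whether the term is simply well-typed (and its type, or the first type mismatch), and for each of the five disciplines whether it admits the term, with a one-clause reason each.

usage: a ×1; n ×1; b ×1; d (λ-bound) ×1
left-to-right use order: d, n, b, a
typing: ✓ — Q
ordered ✗ (needs exchange: uses follow d, n, b, a)
linear ✓ (each of a, n, b, d used exactly once)
affine ✓ (none of a, n, b, d used more than once)
relevant ✓ (every one of a, n, b, d appears)
unrestricted ✓ (typability at Q is all that's needed)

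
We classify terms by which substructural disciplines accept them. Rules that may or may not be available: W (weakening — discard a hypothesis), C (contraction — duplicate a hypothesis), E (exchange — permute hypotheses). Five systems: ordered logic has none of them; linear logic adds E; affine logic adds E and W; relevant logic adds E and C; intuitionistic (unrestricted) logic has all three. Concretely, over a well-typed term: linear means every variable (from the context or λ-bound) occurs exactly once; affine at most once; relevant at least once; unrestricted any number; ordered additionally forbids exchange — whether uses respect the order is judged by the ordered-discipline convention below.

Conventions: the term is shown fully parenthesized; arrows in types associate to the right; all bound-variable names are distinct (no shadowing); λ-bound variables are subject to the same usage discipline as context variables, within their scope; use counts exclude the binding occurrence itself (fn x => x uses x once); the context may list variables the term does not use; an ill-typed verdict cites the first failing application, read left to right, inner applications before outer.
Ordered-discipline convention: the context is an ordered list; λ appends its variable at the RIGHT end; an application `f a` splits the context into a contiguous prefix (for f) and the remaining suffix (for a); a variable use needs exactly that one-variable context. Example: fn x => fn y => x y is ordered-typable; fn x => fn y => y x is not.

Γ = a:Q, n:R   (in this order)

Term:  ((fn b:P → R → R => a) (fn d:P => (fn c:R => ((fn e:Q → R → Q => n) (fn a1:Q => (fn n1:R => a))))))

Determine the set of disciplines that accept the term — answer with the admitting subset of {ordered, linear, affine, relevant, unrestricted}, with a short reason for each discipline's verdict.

accepted by: unrestricted
counts: a=2; n=1; b (λ-bound)=0; d (λ-bound)=0; c (λ-bound)=0; e (λ-bound)=0; a1 (λ-bound)=0; n1 (λ-bound)=0
use order (left to right): a, n, a
typing: well-typed at Q
ordered: ✗ — needs contraction — a ×2; needs weakening: b, d, c, e, a1, n1 unused
linear: ✗ — needs contraction — a ×2; needs weakening: b, d, c, e, a1, n1 unused
affine: ✗ — needs contraction — a ×2
relevant: ✗ — needs weakening: b, d, c, e, a1, n1 unused
unrestricted: ✓ — type-checks (Q) and nothing is barred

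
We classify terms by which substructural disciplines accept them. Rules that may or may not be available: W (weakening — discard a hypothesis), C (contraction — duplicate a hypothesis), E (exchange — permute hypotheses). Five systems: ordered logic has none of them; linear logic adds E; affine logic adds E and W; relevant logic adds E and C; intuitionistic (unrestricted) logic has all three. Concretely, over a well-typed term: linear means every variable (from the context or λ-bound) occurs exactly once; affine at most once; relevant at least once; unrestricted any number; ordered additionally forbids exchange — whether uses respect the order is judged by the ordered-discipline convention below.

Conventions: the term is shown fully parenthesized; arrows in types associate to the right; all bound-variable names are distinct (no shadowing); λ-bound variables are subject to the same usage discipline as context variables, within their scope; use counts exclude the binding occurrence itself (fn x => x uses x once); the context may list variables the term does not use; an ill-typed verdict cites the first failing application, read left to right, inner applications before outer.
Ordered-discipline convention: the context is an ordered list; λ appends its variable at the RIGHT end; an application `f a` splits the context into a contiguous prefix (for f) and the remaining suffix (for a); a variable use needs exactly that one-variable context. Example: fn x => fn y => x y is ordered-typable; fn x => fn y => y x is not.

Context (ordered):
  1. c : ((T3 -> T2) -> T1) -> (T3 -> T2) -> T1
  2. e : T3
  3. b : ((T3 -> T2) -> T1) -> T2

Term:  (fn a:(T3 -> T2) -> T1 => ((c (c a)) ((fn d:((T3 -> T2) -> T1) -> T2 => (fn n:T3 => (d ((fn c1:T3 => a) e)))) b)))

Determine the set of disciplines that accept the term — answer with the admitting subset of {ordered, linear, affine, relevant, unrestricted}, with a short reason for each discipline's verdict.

accepted by: unrestricted
usage: c ×2; e ×1; b ×1; a (λ-bound) ×2; d (λ-bound) ×1; n (λ-bound) ×0; c1 (λ-bound) ×0
left-to-right use order: c, c, a, d, a, e, b
typing: ✓ — ((T3 -> T2) -> T1) -> T1
ordered: ✗, c ×2, a ×2 used more than once (contraction); unused: n, c1 — weakening required
linear: ✗, c ×2, a ×2 used more than once (contraction); unused: n, c1 — weakening required
affine: ✗, c ×2, a ×2 used more than once (contraction)
relevant: ✗, unused: n, c1 — weakening required
unrestricted: ✓, typability at ((T3 -> T2) -> T1) -> T1 is all that's needed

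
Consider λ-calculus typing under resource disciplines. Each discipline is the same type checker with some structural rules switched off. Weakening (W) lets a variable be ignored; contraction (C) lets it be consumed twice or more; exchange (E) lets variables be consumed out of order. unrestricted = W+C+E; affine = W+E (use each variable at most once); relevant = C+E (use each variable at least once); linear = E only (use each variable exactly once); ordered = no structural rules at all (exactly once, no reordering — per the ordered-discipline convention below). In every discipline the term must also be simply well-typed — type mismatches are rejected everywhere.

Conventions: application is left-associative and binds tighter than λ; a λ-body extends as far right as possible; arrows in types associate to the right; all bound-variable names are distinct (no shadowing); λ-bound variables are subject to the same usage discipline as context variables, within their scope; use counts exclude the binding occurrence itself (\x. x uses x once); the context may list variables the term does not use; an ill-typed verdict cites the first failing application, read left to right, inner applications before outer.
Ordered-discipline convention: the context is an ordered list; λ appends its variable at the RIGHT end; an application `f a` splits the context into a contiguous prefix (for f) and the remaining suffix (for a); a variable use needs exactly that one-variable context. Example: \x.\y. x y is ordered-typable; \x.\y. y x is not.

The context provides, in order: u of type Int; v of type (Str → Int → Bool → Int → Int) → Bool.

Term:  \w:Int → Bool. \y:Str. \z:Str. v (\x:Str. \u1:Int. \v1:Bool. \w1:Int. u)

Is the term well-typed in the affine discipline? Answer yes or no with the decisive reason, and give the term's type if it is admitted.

yes — u, v, w, y, z, x, u1, v1, w1: no repeats, contraction unneeded; term : (Int → Bool) → Str → Str → Bool
usage: u: 1; v: 1; w (λ-bound): 0; y (λ-bound): 0; z (λ-bound): 0; x (λ-bound): 0; u1 (λ-bound): 0; v1 (λ-bound): 0; w1 (λ-bound): 0
left-to-right use order: v, u
typing: well-typed — term : (Int → Bool) → Str → Str → Bool
summary: ordered ✗ · linear ✗ · affine ✓ · relevant ✗ · unrestricted ✓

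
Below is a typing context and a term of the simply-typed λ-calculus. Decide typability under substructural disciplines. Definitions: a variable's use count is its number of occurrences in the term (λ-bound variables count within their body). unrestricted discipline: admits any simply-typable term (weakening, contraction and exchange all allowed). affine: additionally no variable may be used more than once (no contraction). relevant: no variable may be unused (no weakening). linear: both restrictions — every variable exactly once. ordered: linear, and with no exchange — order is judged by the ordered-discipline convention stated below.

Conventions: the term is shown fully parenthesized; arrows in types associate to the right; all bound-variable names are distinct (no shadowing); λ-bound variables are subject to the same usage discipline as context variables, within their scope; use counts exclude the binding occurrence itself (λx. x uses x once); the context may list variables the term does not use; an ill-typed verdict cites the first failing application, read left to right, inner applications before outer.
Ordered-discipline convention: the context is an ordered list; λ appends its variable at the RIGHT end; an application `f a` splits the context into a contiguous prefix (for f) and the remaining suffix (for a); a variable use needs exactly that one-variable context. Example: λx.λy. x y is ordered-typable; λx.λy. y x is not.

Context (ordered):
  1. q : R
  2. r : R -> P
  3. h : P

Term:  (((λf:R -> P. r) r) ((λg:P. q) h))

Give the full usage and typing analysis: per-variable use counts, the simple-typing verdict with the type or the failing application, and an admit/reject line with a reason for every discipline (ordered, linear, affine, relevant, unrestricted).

usage: q: 1×; r: 2×; h: 1×; f (λ-bound): 0×; g (λ-bound): 0×
left-to-right use order: r, r, q, h
typing: ✓ — P
ordered ✗ (uses contraction: r ×2; needs weakening: f, g unused)
linear ✗ (uses contraction: r ×2; needs weakening: f, g unused)
affine ✗ (uses contraction: r ×2)
relevant ✗ (needs weakening: f, g unused)
unrestricted ✓ (well-typed at P; no restrictions here)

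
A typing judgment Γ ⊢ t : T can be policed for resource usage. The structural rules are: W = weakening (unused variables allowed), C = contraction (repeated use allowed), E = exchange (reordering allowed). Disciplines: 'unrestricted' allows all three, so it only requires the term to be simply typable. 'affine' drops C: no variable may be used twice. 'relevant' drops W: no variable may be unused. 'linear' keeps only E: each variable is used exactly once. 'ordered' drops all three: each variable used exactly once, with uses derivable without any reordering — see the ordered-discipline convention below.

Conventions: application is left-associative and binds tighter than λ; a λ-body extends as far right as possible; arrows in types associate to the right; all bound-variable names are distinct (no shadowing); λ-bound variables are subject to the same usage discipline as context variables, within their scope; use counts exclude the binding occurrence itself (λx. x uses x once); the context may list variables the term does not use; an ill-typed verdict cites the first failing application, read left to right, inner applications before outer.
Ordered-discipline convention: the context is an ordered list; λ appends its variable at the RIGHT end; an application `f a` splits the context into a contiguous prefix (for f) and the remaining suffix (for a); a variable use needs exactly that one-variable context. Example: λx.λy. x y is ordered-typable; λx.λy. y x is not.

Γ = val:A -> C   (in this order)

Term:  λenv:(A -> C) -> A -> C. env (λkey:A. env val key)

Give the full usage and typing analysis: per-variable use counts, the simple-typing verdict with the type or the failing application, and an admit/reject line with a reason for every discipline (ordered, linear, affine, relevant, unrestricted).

usage: val: 1×, env (bound): 2×, key (bound): 1×
uses in reading order: env, env, val, key
typing: the term checks, with type ((A -> C) -> A -> C) -> A -> C
ordered ✗ (uses contraction: env ×2)
linear ✗ (uses contraction: env ×2)
affine ✗ (uses contraction: env ×2)
relevant ✓ (val, env, key: all used, weakening unneeded)
unrestricted ✓ (well-typed at ((A -> C) -> A -> C) -> A -> C; no restrictions here)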